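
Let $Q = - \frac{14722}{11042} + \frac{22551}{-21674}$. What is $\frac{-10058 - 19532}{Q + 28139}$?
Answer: $- \frac{321891194260}{306080845911} \approx -1.0517$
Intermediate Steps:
$Q = - \frac{284046385}{119662154}$ ($Q = \left(-14722\right) \frac{1}{11042} + 22551 \left(- \frac{1}{21674}\right) = - \frac{7361}{5521} - \frac{22551}{21674} = - \frac{284046385}{119662154} \approx -2.3737$)
$\frac{-10058 - 19532}{Q + 28139} = \frac{-10058 - 19532}{- \frac{284046385}{119662154} + 28139} = - \frac{29590}{\frac{3366889305021}{119662154}} = \left(-29590\right) \frac{119662154}{3366889305021} = - \frac{321891194260}{306080845911}$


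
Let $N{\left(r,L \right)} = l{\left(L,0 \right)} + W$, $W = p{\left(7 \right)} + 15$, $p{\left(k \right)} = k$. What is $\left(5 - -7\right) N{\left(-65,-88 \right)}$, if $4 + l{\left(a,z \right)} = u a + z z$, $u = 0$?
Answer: $216$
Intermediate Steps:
$l{\left(a,z \right)} = -4 + z^{2}$ ($l{\left(a,z \right)} = -4 + \left(0 a + z z\right) = -4 + \left(0 + z^{2}\right) = -4 + z^{2}$)
$W = 22$ ($W = 7 + 15 = 22$)
$N{\left(r,L \right)} = 18$ ($N{\left(r,L \right)} = \left(-4 + 0^{2}\right) + 22 = \left(-4 + 0\right) + 22 = -4 + 22 = 18$)
$\left(5 - -7\right) N{\left(-65,-88 \right)} = \left(5 - -7\right) 18 = \left(5 + 7\right) 18 = 12 \cdot 18 = 216$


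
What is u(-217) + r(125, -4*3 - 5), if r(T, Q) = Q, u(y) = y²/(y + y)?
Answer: -251/2 ≈ -125.50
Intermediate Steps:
u(y) = y/2 (u(y) = y²/((2*y)) = (1/(2*y))*y² = y/2)
u(-217) + r(125, -4*3 - 5) = (½)*(-217) + (-4*3 - 5) = -217/2 + (-12 - 5) = -217/2 - 17 = -251/2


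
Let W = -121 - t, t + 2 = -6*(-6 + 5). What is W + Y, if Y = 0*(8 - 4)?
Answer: -125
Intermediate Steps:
t = 4 (t = -2 - 6*(-6 + 5) = -2 - 6*(-1) = -2 + 6 = 4)
W = -125 (W = -121 - 1*4 = -121 - 4 = -125)
Y = 0 (Y = 0*4 = 0)
W + Y = -125 + 0 = -125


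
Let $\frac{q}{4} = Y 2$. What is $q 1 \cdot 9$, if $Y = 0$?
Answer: $0$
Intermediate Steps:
$q = 0$ ($q = 4 \cdot 0 \cdot 2 = 4 \cdot 0 = 0$)
$q 1 \cdot 9 = 0 \cdot 1 \cdot 9 = 0 \cdot 9 = 0$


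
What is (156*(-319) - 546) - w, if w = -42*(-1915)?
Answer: -130740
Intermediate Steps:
w = 80430
(156*(-319) - 546) - w = (156*(-319) - 546) - 1*80430 = (-49764 - 546) - 80430 = -50310 - 80430 = -130740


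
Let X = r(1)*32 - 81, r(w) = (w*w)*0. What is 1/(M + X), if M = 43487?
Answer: 1/43406 ≈ 2.3038e-5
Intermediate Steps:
r(w) = 0 (r(w) = w**2*0 = 0)
X = -81 (X = 0*32 - 81 = 0 - 81 = -81)
1/(M + X) = 1/(43487 - 81) = 1/43406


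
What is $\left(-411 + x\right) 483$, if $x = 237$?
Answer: $-84042$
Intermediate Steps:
$\left(-411 + x\right) 483 = \left(-411 + 237\right) 483 = \left(-174\right) 483 = -84042$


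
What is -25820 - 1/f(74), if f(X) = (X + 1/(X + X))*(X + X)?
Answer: -282806461/10953 ≈ -25820.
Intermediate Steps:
f(X) = 2*X*(X + 1/(2*X)) (f(X) = (X + 1/(2*X))*(2*X) = 2*X*(X + 1/(2*X)))
-25820 - 1/f(74) = -25820 - 1/(1 + 2*74²) = -25820 - 1/(1 + 2*5476) = -25820 - 1/(1 + 10952) = -25820 - 1/10953 = -282806461/10953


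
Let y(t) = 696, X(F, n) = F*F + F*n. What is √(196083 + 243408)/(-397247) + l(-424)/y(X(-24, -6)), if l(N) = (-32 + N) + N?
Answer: -110/87 - √439491/397247 ≈ -1.2660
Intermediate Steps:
X(F, n) = F² + F*n
l(N) = -32 + 2*N
√(196083 + 243408)/(-397247) + l(-424)/y(X(-24, -6)) = √(196083 + 243408)/(-397247) + (-32 + 2*(-424))/696 = √439491*(-1/397247) + (-32 - 848)*(1/696) = -√439491/397247 - 880*1/696 = -√439491/397247 - 110/87 = -110/87 - √439491/397247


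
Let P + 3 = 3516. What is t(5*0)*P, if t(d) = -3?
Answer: -10539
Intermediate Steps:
P = 3513 (P = -3 + 3516 = 3513)
t(5*0)*P = -3*3513 = -10539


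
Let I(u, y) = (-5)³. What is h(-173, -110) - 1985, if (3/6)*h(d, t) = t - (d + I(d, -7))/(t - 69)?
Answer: -395291/179 ≈ -2208.3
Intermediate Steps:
I(u, y) = -125
h(d, t) = 2*t - 2*(-125 + d)/(-69 + t) (h(d, t) = 2*(t - (d - 125)/(t - 69)) = 2*(t - (-125 + d)/(-69 + t)) = 2*t - 2*(-125 + d)/(-69 + t))
h(-173, -110) - 1985 = 2*(125 + (-110)² - 1*(-173) - 69*(-110))/(-69 - 110) - 1985 = 2*(125 + 12100 + 173 + 7590)/(-179) - 1985 = 2*(-1/179)*19988 - 1985 = -39976/179 - 1985 = -395291/179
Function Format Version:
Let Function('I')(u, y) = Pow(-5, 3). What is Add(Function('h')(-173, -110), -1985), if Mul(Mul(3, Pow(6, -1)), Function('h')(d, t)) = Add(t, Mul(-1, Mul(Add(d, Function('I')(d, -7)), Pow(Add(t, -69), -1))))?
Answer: Rational(-395291, 179) ≈ -2208.3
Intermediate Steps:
Function('I')(u, y) = -125
Function('h')(d, t) = Add(Mul(2, t), Mul(-2, Pow(Add(-69, t), -1), Add(-125, d))) (Function('h')(d, t) = Mul(2, Add(t, Mul(-1, Mul(Add(d, -125), Pow(Add(t, -69), -1))))) = Mul(2, Add(t, Mul(-1, Mul(Add(-125, d), Pow(Add(-69, t), -1))))) = Mul(2, Add(t, Mul(-1, Mul(Pow(Add(-69, t), -1), Add(-125, d))))) = Mul(2, Add(t, Mul(-1, Pow(Add(-69, t), -1), Add(-125, d)))) = Add(Mul(2, t), Mul(-2, Pow(Add(-69, t), -1), Add(-125, d))))
Add(Function('h')(-173, -110), -1985) = Add(Mul(2, Pow(Add(-69, -110), -1), Add(125, Pow(-110, 2), Mul(-1, -173), Mul(-69, -110))), -1985) = Add(Mul(2, Pow(-179, -1), Add(125, 12100, 173, 7590)), -1985) = Add(Mul(2, Rational(-1, 179), 19988), -1985) = Add(Rational(-39976, 179), -1985) = Rational(-395291, 179)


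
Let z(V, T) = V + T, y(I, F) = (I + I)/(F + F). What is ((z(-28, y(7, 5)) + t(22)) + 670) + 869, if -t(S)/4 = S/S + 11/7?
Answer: 52574/35 ≈ 1502.1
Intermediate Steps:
y(I, F) = I/F (y(I, F) = (2*I)/((2*F)) = (2*I)*(1/(2*F)) = I/F)
t(S) = -72/7 (t(S) = -4*(S/S + 11/7) = -4*(1 + 11*(⅐)) = -4*(1 + 11/7) = -4*18/7 = -72/7)
z(V, T) = T + V
((z(-28, y(7, 5)) + t(22)) + 670) + 869 = (((7/5 - 28) - 72/7) + 670) + 869 = ((-133/5 - 72/7) + 670) + 869 = (-1291/35 + 670) + 869 = 22159/35 + 869 = 52574/35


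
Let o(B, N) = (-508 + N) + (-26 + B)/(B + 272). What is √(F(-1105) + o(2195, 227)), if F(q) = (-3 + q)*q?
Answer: √7449737366174/2467 ≈ 1106.4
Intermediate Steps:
F(q) = q*(-3 + q)
o(B, N) = -508 + N + (-26 + B)/(272 + B) (o(B, N) = (-508 + N) + (-26 + B)/(272 + B) = -508 + N + (-26 + B)/(272 + B))
√(F(-1105) + o(2195, 227)) = √(-1105*(-3 - 1105) + (-138202 - 507*2195 + 272*227 + 2195*227)/(272 + 2195)) = √(-1105*(-1108) + (-138202 - 1112865 + 61744 + 498265)/2467) = √(1224340 + (1/2467)*(-691058)) = √(1224340 - 691058/2467) = √(3019755722/2467) = √7449737366174/2467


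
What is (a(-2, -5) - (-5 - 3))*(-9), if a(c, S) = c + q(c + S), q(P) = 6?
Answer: -108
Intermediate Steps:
a(c, S) = 6 + c (a(c, S) = c + 6 = 6 + c)
(a(-2, -5) - (-5 - 3))*(-9) = ((6 - 2) - (-5 - 3))*(-9) = (4 - 1*(-8))*(-9) = (4 + 8)*(-9) = 12*(-9) = -108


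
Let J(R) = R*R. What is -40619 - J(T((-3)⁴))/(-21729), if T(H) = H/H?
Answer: -882610250/21729 ≈ -40619.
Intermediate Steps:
T(H) = 1
J(R) = R²
-40619 - J(T((-3)⁴))/(-21729) = -40619 - 1²/(-21729) = -40619 - (-1)/21729 = -40619 - 1*(-1/21729) = -40619 + 1/21729 = -882610250/21729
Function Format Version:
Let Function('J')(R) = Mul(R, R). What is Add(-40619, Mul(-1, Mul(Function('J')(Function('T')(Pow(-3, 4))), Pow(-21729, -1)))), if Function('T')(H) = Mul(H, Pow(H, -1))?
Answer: Rational(-882610250, 21729) ≈ -40619.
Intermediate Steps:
Function('T')(H) = 1
Function('J')(R) = Pow(R, 2)
Add(-40619, Mul(-1, Mul(Function('J')(Function('T')(Pow(-3, 4))), Pow(-21729, -1)))) = Add(-40619, Mul(-1, Mul(Pow(1, 2), Pow(-21729, -1)))) = Add(-40619, Mul(-1, Mul(1, Rational(-1, 21729)))) = Add(-40619, Mul(-1, Rational(-1, 21729))) = Add(-40619, Rational(1, 21729)) = Rational(-882610250, 21729)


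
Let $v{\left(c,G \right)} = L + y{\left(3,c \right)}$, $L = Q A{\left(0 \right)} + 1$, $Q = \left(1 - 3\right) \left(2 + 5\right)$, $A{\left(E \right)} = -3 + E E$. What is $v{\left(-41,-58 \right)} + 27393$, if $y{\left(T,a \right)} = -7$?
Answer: $27429$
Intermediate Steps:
$A{\left(E \right)} = -3 + E^{2}$
$Q = -14$ ($Q = \left(-2\right) 7 = -14$)
$L = 43$ ($L = - 14 \left(-3 + 0^{2}\right) + 1 = - 14 \left(-3 + 0\right) + 1 = \left(-14\right) \left(-3\right) + 1 = 42 + 1 = 43$)
$v{\left(c,G \right)} = 36$ ($v{\left(c,G \right)} = 43 - 7 = 36$)
$v{\left(-41,-58 \right)} + 27393 = 36 + 27393 = 27429$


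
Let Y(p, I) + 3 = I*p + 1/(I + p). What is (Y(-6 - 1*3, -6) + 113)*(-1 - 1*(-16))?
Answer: 2459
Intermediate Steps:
Y(p, I) = -3 + 1/(I + p) + I*p (Y(p, I) = -3 + (I*p + 1/(I + p)) = -3 + (1/(I + p) + I*p) = -3 + 1/(I + p) + I*p)
(Y(-6 - 1*3, -6) + 113)*(-1 - 1*(-16)) = ((1 - 3*(-6) - 3*(-6 - 1*3) - 6*(-6 - 1*3)² + (-6 - 1*3)*(-6)²)/(-6 + (-6 - 1*3)) + 113)*(-1 - 1*(-16)) = ((1 + 18 - 3*(-6 - 3) - 6*(-6 - 3)² + (-6 - 3)*36)/(-6 + (-6 - 3)) + 113)*(-1 + 16) = ((1 + 18 - 3*(-9) - 6*(-9)² - 9*36)/(-6 - 9) + 113)*15 = ((1 + 18 + 27 - 6*81 - 324)/(-15) + 113)*15 = (-(1 + 18 + 27 - 486 - 324)/15 + 113)*15 = (-1/15*(-764) + 113)*15 = (764/15 + 113)*15 = (2459/15)*15 = 2459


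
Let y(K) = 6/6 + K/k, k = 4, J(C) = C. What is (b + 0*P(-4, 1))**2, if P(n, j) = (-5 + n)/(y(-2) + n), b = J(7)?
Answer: 49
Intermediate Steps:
y(K) = 1 + K/4 (y(K) = 6/6 + K/4 = 6*(1/6) + K*(1/4) = 1 + K/4)
b = 7
P(n, j) = (-5 + n)/(1/2 + n) (P(n, j) = (-5 + n)/((1 + (1/4)*(-2)) + n) = (-5 + n)/((1 - 1/2) + n) = (-5 + n)/(1/2 + n))
(b + 0*P(-4, 1))**2 = (7 + 0*(2*(-5 - 4)/(1 + 2*(-4))))**2 = (7 + 0*(2*(-9)/(1 - 8)))**2 = (7 + 0*(2*(-9)/(-7)))**2 = (7 + 0*(2*(-1/7)*(-9)))**2 = (7 + 0*(18/7))**2 = (7 + 0)**2 = 7**2 = 49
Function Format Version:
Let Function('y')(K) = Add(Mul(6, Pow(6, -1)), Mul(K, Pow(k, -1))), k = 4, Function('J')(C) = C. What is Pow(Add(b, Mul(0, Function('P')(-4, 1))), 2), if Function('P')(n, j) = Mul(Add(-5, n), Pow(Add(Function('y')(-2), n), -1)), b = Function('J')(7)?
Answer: 49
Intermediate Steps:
Function('y')(K) = Add(1, Mul(Rational(1, 4), K)) (Function('y')(K) = Add(Mul(6, Pow(6, -1)), Mul(K, Pow(4, -1))) = Add(Mul(6, Rational(1, 6)), Mul(K, Rational(1, 4))) = Add(1, Mul(Rational(1, 4), K)))
b = 7
Function('P')(n, j) = Mul(Pow(Add(Rational(1, 2), n), -1), Add(-5, n)) (Function('P')(n, j) = Mul(Add(-5, n), Pow(Add(Add(1, Mul(Rational(1, 4), -2)), n), -1)) = Mul(Add(-5, n), Pow(Add(Add(1, Rational(-1, 2)), n), -1)) = Mul(Add(-5, n), Pow(Add(Rational(1, 2), n), -1)) = Mul(Pow(Add(Rational(1, 2), n), -1), Add(-5, n)))
Pow(Add(b, Mul(0, Function('P')(-4, 1))), 2) = Pow(Add(7, Mul(0, Mul(2, Pow(Add(1, Mul(2, -4)), -1), Add(-5, -4)))), 2) = Pow(Add(7, Mul(0, Mul(2, Pow(Add(1, -8), -1), -9))), 2) = Pow(Add(7, Mul(0, Mul(2, Pow(-7, -1), -9))), 2) = Pow(Add(7, Mul(0, Mul(2, Rational(-1, 7), -9))), 2) = Pow(Add(7, Mul(0, Rational(18, 7))), 2) = Pow(Add(7, 0), 2) = Pow(7, 2) = 49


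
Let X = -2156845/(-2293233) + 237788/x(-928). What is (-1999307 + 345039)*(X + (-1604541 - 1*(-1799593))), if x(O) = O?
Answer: -1477970107229292523/4586466 ≈ -3.2225e+11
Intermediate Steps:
X = -4683635659/18345864 (X = -2156845/(-2293233) + 237788/(-928) = -2156845*(-1/2293233) + 237788*(-1/928) = 2156845/2293233 - 59447/232 = -4683635659/18345864 ≈ -255.30)
(-1999307 + 345039)*(X + (-1604541 - 1*(-1799593))) = (-1999307 + 345039)*(-4683635659/18345864 + (-1604541 - 1*(-1799593))) = -1654268*(-4683635659/18345864 + (-1604541 + 1799593)) = -1654268*(-4683635659/18345864 + 195052) = -1654268*3573713829269/18345864 = -1477970107229292523/4586466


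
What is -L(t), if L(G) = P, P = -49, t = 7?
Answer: 49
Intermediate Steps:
L(G) = -49
-L(t) = -1*(-49) = 49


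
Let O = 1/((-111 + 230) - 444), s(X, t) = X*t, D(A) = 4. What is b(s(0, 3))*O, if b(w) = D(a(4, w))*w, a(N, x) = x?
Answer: 0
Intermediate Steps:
b(w) = 4*w
O = -1/325 (O = 1/(119 - 444) = 1/(-325) = -1/325 ≈ -0.0030769)
b(s(0, 3))*O = (4*(0*3))*(-1/325) = (4*0)*(-1/325) = 0*(-1/325) = 0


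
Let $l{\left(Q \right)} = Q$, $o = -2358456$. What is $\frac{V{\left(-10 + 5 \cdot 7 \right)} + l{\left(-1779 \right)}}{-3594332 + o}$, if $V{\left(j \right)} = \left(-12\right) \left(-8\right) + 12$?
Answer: $\frac{1671}{5952788} \approx 0.00028071$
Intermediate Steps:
$V{\left(j \right)} = 108$ ($V{\left(j \right)} = 96 + 12 = 108$)
$\frac{V{\left(-10 + 5 \cdot 7 \right)} + l{\left(-1779 \right)}}{-3594332 + o} = \frac{108 - 1779}{-3594332 - 2358456} = - \frac{1671}{-5952788} = \left(-1671\right) \left(- \frac{1}{5952788}\right) = \frac{1671}{5952788}$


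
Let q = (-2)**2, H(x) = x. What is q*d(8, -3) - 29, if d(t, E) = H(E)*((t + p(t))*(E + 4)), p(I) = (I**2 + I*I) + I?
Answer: -1757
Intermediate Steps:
q = 4
p(I) = I + 2*I**2 (p(I) = (I**2 + I**2) + I = 2*I**2 + I = I + 2*I**2)
d(t, E) = E*(4 + E)*(t + t*(1 + 2*t)) (d(t, E) = E*((t + t*(1 + 2*t))*(E + 4)) = E*((t + t*(1 + 2*t))*(4 + E)) = E*((4 + E)*(t + t*(1 + 2*t))) = E*(4 + E)*(t + t*(1 + 2*t)))
q*d(8, -3) - 29 = 4*(2*(-3)*8*(4 - 3 + 4*8 - 3*8)) - 29 = 4*(2*(-3)*8*(4 - 3 + 32 - 24)) - 29 = 4*(2*(-3)*8*9) - 29 = 4*(-432) - 29 = -1728 - 29 = -1757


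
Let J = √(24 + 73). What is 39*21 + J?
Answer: 819 + √97 ≈ 828.85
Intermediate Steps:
J = √97 ≈ 9.8489
39*21 + J = 39*21 + √97 = 819 + √97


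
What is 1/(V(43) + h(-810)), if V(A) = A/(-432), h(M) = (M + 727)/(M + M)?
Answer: -6480/313 ≈ -20.703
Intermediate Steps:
h(M) = (727 + M)/(2*M) (h(M) = (727 + M)/((2*M)) = (727 + M)*(1/(2*M)) = (727 + M)/(2*M))
V(A) = -A/432 (V(A) = A*(-1/432) = -A/432)
1/(V(43) + h(-810)) = 1/(-1/432*43 + (½)*(727 - 810)/(-810)) = 1/(-43/432 + (½)*(-1/810)*(-83)) = 1/(-43/432 + 83/1620) = 1/(-313/6480) = -6480/313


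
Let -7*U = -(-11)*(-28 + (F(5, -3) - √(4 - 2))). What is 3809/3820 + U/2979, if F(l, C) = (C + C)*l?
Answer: 81866237/79658460 + 11*√2/20853 ≈ 1.0285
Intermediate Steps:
F(l, C) = 2*C*l (F(l, C) = (2*C)*l = 2*C*l)
U = 638/7 + 11*√2/7 (U = -(-1)*(-11*(-28 + (2*(-3)*5 - √(4 - 2))))/7 = -(-1)*(-11*(-28 + (-30 - √2)))/7 = -(-1)*(-11*(-58 - √2))/7 = -(-1)*(638 + 11*√2)/7 = -(-638 - 11*√2)/7 = 638/7 + 11*√2/7 ≈ 93.365)
3809/3820 + U/2979 = 3809/3820 + (638/7 + 11*√2/7)/2979 = 3809*(1/3820) + (638/7 + 11*√2/7)*(1/2979) = 3809/3820 + (638/20853 + 11*√2/20853) = 81866237/79658460 + 11*√2/20853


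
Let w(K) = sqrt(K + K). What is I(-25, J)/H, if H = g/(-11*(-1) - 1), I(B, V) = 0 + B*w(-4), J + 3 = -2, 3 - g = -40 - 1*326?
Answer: -500*I*sqrt(2)/369 ≈ -1.9163*I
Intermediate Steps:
g = 369 (g = 3 - (-40 - 1*326) = 3 - (-40 - 326) = 3 - 1*(-366) = 3 + 366 = 369)
w(K) = sqrt(2)*sqrt(K) (w(K) = sqrt(2*K) = sqrt(2)*sqrt(K))
J = -5 (J = -3 - 2 = -5)
I(B, V) = 2*I*B*sqrt(2) (I(B, V) = 0 + B*(sqrt(2)*sqrt(-4)) = 0 + B*(sqrt(2)*(2*I)) = 0 + B*(2*I*sqrt(2)) = 0 + 2*I*B*sqrt(2) = 2*I*B*sqrt(2))
H = 369/10 (H = 369/(-11*(-1) - 1) = 369/(11 - 1) = 369/10 ≈ 36.900)
I(-25, J)/H = (2*I*(-25)*sqrt(2))/(369/10) = -50*I*sqrt(2)*(10/369) = -500*I*sqrt(2)/369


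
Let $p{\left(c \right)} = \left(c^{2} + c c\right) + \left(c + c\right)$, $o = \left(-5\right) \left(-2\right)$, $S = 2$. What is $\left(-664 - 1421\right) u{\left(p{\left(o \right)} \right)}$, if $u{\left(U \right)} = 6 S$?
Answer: $-25020$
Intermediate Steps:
$o = 10$
$p{\left(c \right)} = 2 c + 2 c^{2}$ ($p{\left(c \right)} = \left(c^{2} + c^{2}\right) + 2 c = 2 c^{2} + 2 c = 2 c + 2 c^{2}$)
$u{\left(U \right)} = 12$ ($u{\left(U \right)} = 6 \cdot 2 = 12$)
$\left(-664 - 1421\right) u{\left(p{\left(o \right)} \right)} = \left(-664 - 1421\right) 12 = \left(-2085\right) 12 = -25020$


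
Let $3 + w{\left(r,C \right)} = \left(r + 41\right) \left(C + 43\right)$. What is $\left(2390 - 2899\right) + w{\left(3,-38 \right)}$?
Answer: $-292$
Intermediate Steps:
$w{\left(r,C \right)} = -3 + \left(41 + r\right) \left(43 + C\right)$ ($w{\left(r,C \right)} = -3 + \left(r + 41\right) \left(C + 43\right) = -3 + \left(41 + r\right) \left(43 + C\right)$)
$\left(2390 - 2899\right) + w{\left(3,-38 \right)} = \left(2390 - 2899\right) + \left(1760 + 41 \left(-38\right) + 43 \cdot 3 - 114\right) = -509 + \left(1760 - 1558 + 129 - 114\right) = -509 + 217 = -292$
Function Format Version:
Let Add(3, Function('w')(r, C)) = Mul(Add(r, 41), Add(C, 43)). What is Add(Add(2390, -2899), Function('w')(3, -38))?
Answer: -292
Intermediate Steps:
Function('w')(r, C) = Add(-3, Mul(Add(41, r), Add(43, C))) (Function('w')(r, C) = Add(-3, Mul(Add(r, 41), Add(C, 43))) = Add(-3, Mul(Add(41, r), Add(43, C))))
Add(Add(2390, -2899), Function('w')(3, -38)) = Add(Add(2390, -2899), Add(1760, Mul(41, -38), Mul(43, 3), Mul(-38, 3))) = Add(-509, Add(1760, -1558, 129, -114)) = Add(-509, 217) = -292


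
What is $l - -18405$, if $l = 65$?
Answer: $18470$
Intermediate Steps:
$l - -18405 = 65 - -18405 = 65 + 18405 = 18470$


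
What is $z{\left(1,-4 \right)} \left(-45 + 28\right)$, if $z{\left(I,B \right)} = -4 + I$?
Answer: $51$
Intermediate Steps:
$z{\left(1,-4 \right)} \left(-45 + 28\right) = \left(-4 + 1\right) \left(-45 + 28\right) = \left(-3\right) \left(-17\right) = 51$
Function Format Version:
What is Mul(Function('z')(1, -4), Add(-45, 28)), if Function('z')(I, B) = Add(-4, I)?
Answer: 51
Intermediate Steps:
Mul(Function('z')(1, -4), Add(-45, 28)) = Mul(Add(-4, 1), Add(-45, 28)) = Mul(-3, -17) = 51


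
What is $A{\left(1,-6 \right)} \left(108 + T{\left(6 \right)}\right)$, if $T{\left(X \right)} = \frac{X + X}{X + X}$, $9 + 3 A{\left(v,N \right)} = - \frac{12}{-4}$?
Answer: $-218$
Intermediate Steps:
$A{\left(v,N \right)} = -2$ ($A{\left(v,N \right)} = -3 + \frac{\left(-12\right) \frac{1}{-4}}{3} = -3 + \frac{\left(-12\right) \left(- \frac{1}{4}\right)}{3} = -3 + \frac{1}{3} \cdot 3 = -3 + 1 = -2$)
$T{\left(X \right)} = 1$ ($T{\left(X \right)} = \frac{2 X}{2 X} = 2 X \frac{1}{2 X} = 1$)
$A{\left(1,-6 \right)} \left(108 + T{\left(6 \right)}\right) = - 2 \left(108 + 1\right) = \left(-2\right) 109 = -218$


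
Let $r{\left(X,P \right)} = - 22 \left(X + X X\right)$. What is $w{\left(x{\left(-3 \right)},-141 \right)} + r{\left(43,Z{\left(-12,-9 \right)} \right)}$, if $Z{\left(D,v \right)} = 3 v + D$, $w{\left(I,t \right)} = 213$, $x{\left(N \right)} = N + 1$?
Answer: $-41411$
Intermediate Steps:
$x{\left(N \right)} = 1 + N$
$Z{\left(D,v \right)} = D + 3 v$
$r{\left(X,P \right)} = - 22 X - 22 X^{2}$ ($r{\left(X,P \right)} = - 22 \left(X + X^{2}\right) = - 22 X - 22 X^{2}$)
$w{\left(x{\left(-3 \right)},-141 \right)} + r{\left(43,Z{\left(-12,-9 \right)} \right)} = 213 - 946 \left(1 + 43\right) = 213 - 946 \cdot 44 = 213 - 41624 = -41411$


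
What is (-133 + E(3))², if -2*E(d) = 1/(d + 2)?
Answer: 1771561/100 ≈ 17716.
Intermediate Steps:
E(d) = -1/(2*(2 + d)) (E(d) = -1/(2*(d + 2)) = -1/(2*(2 + d)))
(-133 + E(3))² = (-133 - 1/(4 + 2*3))² = (-133 - 1/(4 + 6))² = (-133 - 1/10)² = (-133 - 1*⅒)² = (-133 - ⅒)² = (-1331/10)² = 1771561/100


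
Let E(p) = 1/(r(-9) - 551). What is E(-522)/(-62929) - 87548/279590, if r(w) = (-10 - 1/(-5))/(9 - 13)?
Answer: -30221306742766/96513637477905 ≈ -0.31313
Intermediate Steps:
r(w) = 49/20 (r(w) = (-10 - 1*(-⅕))/(-4) = (-10 + ⅕)*(-¼) = -49/5*(-¼) = 49/20)
E(p) = -20/10971 (E(p) = 1/(49/20 - 551) = 1/(-10971/20) = -20/10971)
E(-522)/(-62929) - 87548/279590 = -20/10971/(-62929) - 87548/279590 = -20/10971*(-1/62929) - 87548*1/279590 = 20/690394059 - 43774/139795 = -30221306742766/96513637477905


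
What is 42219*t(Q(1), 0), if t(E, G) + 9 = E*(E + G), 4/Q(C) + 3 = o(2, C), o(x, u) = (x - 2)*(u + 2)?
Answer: -304915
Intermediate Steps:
o(x, u) = (-2 + x)*(2 + u)
Q(C) = -4/3 (Q(C) = 4/(-3 + (-4 - 2*C + 2*2 + C*2)) = 4/(-3 + (-4 - 2*C + 4 + 2*C)) = 4/(-3 + 0) = 4/(-3) = 4*(-⅓) = -4/3)
t(E, G) = -9 + E*(E + G)
42219*t(Q(1), 0) = 42219*(-9 + (-4/3)² - 4/3*0) = 42219*(-9 + 16/9 + 0) = 42219*(-65/9) = -304915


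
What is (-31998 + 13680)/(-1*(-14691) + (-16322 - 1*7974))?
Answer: 18318/9605 ≈ 1.9071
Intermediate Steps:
(-31998 + 13680)/(-1*(-14691) + (-16322 - 1*7974)) = -18318/(14691 + (-16322 - 7974)) = -18318/(14691 - 24296) = -18318/(-9605) = -18318*(-1/9605) = 18318/9605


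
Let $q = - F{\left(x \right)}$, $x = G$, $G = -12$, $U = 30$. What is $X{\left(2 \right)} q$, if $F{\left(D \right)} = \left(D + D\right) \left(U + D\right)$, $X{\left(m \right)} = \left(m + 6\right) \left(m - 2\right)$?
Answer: $0$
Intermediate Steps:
$X{\left(m \right)} = \left(-2 + m\right) \left(6 + m\right)$ ($X{\left(m \right)} = \left(6 + m\right) \left(-2 + m\right) = \left(-2 + m\right) \left(6 + m\right)$)
$x = -12$
$F{\left(D \right)} = 2 D \left(30 + D\right)$ ($F{\left(D \right)} = \left(D + D\right) \left(30 + D\right) = 2 D \left(30 + D\right)$)
$q = 432$ ($q = - 2 \left(-12\right) \left(30 - 12\right) = - 2 \left(-12\right) 18 = \left(-1\right) \left(-432\right) = 432$)
$X{\left(2 \right)} q = \left(-12 + 2^{2} + 4 \cdot 2\right) 432 = \left(-12 + 4 + 8\right) 432 = 0 \cdot 432 = 0$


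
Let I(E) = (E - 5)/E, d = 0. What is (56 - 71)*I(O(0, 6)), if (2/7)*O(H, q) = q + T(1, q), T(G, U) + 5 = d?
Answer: 45/7 ≈ 6.4286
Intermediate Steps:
T(G, U) = -5 (T(G, U) = -5 + 0 = -5)
O(H, q) = -35/2 + 7*q/2 (O(H, q) = 7*(q - 5)/2 = 7*(-5 + q)/2 = -35/2 + 7*q/2)
I(E) = (-5 + E)/E
(56 - 71)*I(O(0, 6)) = (56 - 71)*((-5 + (-35/2 + (7/2)*6))/(-35/2 + (7/2)*6)) = -15*(-5 + (-35/2 + 21))/(-35/2 + 21) = -15*(-5 + 7/2)/7/2 = -30*(-3)/(7*2) = -15*(-3/7) = 45/7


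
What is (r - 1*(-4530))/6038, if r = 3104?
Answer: 3817/3019 ≈ 1.2643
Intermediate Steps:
(r - 1*(-4530))/6038 = (3104 - 1*(-4530))/6038 = (3104 + 4530)*(1/6038) = 7634*(1/6038) = 3817/3019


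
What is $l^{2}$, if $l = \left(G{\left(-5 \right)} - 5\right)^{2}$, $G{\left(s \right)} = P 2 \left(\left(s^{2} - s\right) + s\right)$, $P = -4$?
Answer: $1766100625$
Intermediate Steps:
$G{\left(s \right)} = - 8 s^{2}$ ($G{\left(s \right)} = \left(-4\right) 2 \left(\left(s^{2} - s\right) + s\right) = - 8 s^{2}$)
$l = 42025$ ($l = \left(- 8 \left(-5\right)^{2} - 5\right)^{2} = \left(\left(-8\right) 25 - 5\right)^{2} = \left(-200 - 5\right)^{2} = \left(-205\right)^{2} = 42025$)
$l^{2} = 42025^{2} = 1766100625$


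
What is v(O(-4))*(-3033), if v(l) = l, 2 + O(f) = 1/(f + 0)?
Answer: 27297/4 ≈ 6824.3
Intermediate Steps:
O(f) = -2 + 1/f (O(f) = -2 + 1/(f + 0) = -2 + 1/f)
v(O(-4))*(-3033) = (-2 + 1/(-4))*(-3033) = (-2 - 1/4)*(-3033) = -9/4*(-3033) = 27297/4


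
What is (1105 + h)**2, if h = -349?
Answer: 571536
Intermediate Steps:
(1105 + h)**2 = (1105 - 349)**2 = 756**2 = 571536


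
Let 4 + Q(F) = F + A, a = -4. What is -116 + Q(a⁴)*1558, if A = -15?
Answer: 369130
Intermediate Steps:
Q(F) = -19 + F (Q(F) = -4 + (F - 15) = -4 + (-15 + F) = -19 + F)
-116 + Q(a⁴)*1558 = -116 + (-19 + (-4)⁴)*1558 = -116 + (-19 + 256)*1558 = -116 + 237*1558 = -116 + 369246 = 369130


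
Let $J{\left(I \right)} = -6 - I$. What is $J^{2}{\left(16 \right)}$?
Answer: $484$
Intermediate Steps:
$J^{2}{\left(16 \right)} = \left(-6 - 16\right)^{2} = \left(-22\right)^{2} = 484$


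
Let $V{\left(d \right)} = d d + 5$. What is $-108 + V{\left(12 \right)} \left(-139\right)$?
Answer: $-20819$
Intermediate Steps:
$V{\left(d \right)} = 5 + d^{2}$ ($V{\left(d \right)} = d^{2} + 5 = 5 + d^{2}$)
$-108 + V{\left(12 \right)} \left(-139\right) = -108 + \left(5 + 12^{2}\right) \left(-139\right) = -108 + \left(5 + 144\right) \left(-139\right) = -108 + 149 \left(-139\right) = -108 - 20711 = -20819$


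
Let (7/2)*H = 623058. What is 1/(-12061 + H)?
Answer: 7/1161689 ≈ 6.0257e-6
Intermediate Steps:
H = 1246116/7 (H = (2/7)*623058 = 1246116/7 ≈ 1.7802e+5)
1/(-12061 + H) = 1/(-12061 + 1246116/7) = 1/(1161689/7) = 7/1161689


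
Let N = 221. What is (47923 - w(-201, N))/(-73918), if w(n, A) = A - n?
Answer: -47501/73918 ≈ -0.64262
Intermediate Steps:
(47923 - w(-201, N))/(-73918) = (47923 - (221 - 1*(-201)))/(-73918) = (47923 - (221 + 201))*(-1/73918) = (47923 - 1*422)*(-1/73918) = (47923 - 422)*(-1/73918) = 47501*(-1/73918) = -47501/73918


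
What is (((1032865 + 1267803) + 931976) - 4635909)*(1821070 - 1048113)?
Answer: -1084663504605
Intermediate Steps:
(((1032865 + 1267803) + 931976) - 4635909)*(1821070 - 1048113) = ((2300668 + 931976) - 4635909)*772957 = (3232644 - 4635909)*772957 = -1403265*772957 = -1084663504605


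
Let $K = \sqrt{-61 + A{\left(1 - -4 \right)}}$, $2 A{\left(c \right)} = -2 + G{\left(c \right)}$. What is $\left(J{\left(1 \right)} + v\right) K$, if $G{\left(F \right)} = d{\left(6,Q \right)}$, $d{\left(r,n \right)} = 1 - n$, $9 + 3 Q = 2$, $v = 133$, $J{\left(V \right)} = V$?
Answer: $\frac{134 i \sqrt{543}}{3} \approx 1040.8 i$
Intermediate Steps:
$Q = - \frac{7}{3}$ ($Q = -3 + \frac{1}{3} \cdot 2 = -3 + \frac{2}{3} = - \frac{7}{3} \approx -2.3333$)
$G{\left(F \right)} = \frac{10}{3}$ ($G{\left(F \right)} = 1 - - \frac{7}{3} = 1 + \frac{7}{3} = \frac{10}{3}$)
$A{\left(c \right)} = \frac{2}{3}$ ($A{\left(c \right)} = \frac{-2 + \frac{10}{3}}{2} = \frac{1}{2} \cdot \frac{4}{3} = \frac{2}{3}$)
$K = \frac{i \sqrt{543}}{3}$ ($K = \sqrt{-61 + \frac{2}{3}} = \sqrt{- \frac{181}{3}} = \frac{i \sqrt{543}}{3} \approx 7.7675 i$)
$\left(J{\left(1 \right)} + v\right) K = \left(1 + 133\right) \frac{i \sqrt{543}}{3} = 134 \frac{i \sqrt{543}}{3} = \frac{134 i \sqrt{543}}{3}$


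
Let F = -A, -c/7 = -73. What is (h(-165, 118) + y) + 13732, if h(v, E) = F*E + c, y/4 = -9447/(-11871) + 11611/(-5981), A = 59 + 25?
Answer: 102392542195/23666817 ≈ 4326.4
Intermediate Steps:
c = 511 (c = -7*(-73) = 511)
A = 84
F = -84 (F = -1*84 = -84)
y = -108442232/23666817 (y = 4*(-9447/(-11871) + 11611/(-5981)) = 4*(-9447*(-1/11871) + 11611*(-1/5981)) = 4*(3149/3957 - 11611/5981) = 4*(-27110558/23666817) = -108442232/23666817 ≈ -4.5820)
h(v, E) = 511 - 84*E (h(v, E) = -84*E + 511 = 511 - 84*E)
(h(-165, 118) + y) + 13732 = ((511 - 84*118) - 108442232/23666817) + 13732 = ((511 - 9912) - 108442232/23666817) + 13732 = (-9401 - 108442232/23666817) + 13732 = -222600188849/23666817 + 13732 = 102392542195/23666817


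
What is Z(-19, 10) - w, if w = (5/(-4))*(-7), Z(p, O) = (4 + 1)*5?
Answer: 65/4 ≈ 16.250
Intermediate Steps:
Z(p, O) = 25 (Z(p, O) = 5*5 = 25)
w = 35/4 (w = (5*(-¼))*(-7) = -5/4*(-7) = 35/4 ≈ 8.7500)
Z(-19, 10) - w = 25 - 1*35/4 = 25 - 35/4 = 65/4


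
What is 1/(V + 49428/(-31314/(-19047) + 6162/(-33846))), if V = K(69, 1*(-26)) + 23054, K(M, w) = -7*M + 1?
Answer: 5817815/328014102008 ≈ 1.7736e-5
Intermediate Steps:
K(M, w) = 1 - 7*M
V = 22572 (V = (1 - 7*69) + 23054 = (1 - 483) + 23054 = -482 + 23054 = 22572)
1/(V + 49428/(-31314/(-19047) + 6162/(-33846))) = 1/(22572 + 49428/(-31314/(-19047) + 6162/(-33846))) = 1/(22572 + 49428/(-31314*(-1/19047) + 6162*(-1/33846))) = 1/(22572 + 49428/(10438/6349 - 1027/5641)) = 1/(22572 + 49428/(52360335/35814709)) = 1/(22572 + 49428*(35814709/52360335)) = 1/(22572 + 196694381828/5817815) = 1/(328014102008/5817815) = 5817815/328014102008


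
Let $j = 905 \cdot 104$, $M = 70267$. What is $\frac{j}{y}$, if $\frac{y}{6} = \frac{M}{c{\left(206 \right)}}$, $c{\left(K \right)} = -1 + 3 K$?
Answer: $\frac{29036020}{210801} \approx 137.74$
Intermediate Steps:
$j = 94120$
$y = \frac{421602}{617}$ ($y = 6 \frac{70267}{-1 + 3 \cdot 206} = 6 \frac{70267}{-1 + 618} = 6 \cdot \frac{70267}{617} = \frac{421602}{617} \approx 683.31$)
$\frac{j}{y} = \frac{94120}{\frac{421602}{617}} = 94120 \cdot \frac{617}{421602} = \frac{29036020}{210801}$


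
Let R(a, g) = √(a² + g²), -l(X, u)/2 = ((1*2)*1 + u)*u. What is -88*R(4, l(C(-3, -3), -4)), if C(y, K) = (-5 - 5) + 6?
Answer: -352*√17 ≈ -1451.3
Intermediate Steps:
C(y, K) = -4 (C(y, K) = -10 + 6 = -4)
l(X, u) = -2*u*(2 + u) (l(X, u) = -2*((1*2)*1 + u)*u = -2*(2*1 + u)*u = -2*(2 + u)*u = -2*u*(2 + u))
-88*R(4, l(C(-3, -3), -4)) = -88*√(4² + (-2*(-4)*(2 - 4))²) = -88*√(16 + (-2*(-4)*(-2))²) = -88*√(16 + (-16)²) = -88*√(16 + 256) = -352*√17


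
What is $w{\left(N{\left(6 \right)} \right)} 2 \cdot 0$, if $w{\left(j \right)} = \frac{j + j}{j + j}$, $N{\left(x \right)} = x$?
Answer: $0$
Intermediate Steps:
$w{\left(j \right)} = 1$ ($w{\left(j \right)} = \frac{2 j}{2 j} = 2 j \frac{1}{2 j} = 1$)
$w{\left(N{\left(6 \right)} \right)} 2 \cdot 0 = 1 \cdot 2 \cdot 0 = 1 \cdot 0 = 0$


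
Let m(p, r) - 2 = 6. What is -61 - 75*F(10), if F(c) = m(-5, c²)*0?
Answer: -61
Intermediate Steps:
m(p, r) = 8 (m(p, r) = 2 + 6 = 8)
F(c) = 0 (F(c) = 8*0 = 0)
-61 - 75*F(10) = -61 - 75*0 = -61 + 0 = -61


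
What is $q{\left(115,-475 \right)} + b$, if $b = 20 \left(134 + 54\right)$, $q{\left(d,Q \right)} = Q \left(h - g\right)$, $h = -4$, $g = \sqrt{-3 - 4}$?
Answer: $5660 + 475 i \sqrt{7} \approx 5660.0 + 1256.7 i$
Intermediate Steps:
$g = i \sqrt{7}$ ($g = \sqrt{-7} = i \sqrt{7} \approx 2.6458 i$)
$q{\left(d,Q \right)} = Q \left(-4 - i \sqrt{7}\right)$
$b = 3760$ ($b = 20 \cdot 188 = 3760$)
$q{\left(115,-475 \right)} + b = \left(-1\right) \left(-475\right) \left(4 + i \sqrt{7}\right) + 3760 = \left(1900 + 475 i \sqrt{7}\right) + 3760 = 5660 + 475 i \sqrt{7}$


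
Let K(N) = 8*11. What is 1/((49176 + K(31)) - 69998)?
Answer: -1/20734 ≈ -4.8230e-5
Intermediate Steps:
K(N) = 88
1/((49176 + K(31)) - 69998) = 1/((49176 + 88) - 69998) = 1/(49264 - 69998) = 1/(-20734) = -1/20734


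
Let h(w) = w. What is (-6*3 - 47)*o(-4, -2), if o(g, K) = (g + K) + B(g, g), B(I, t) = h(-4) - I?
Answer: 390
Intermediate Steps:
B(I, t) = -4 - I
o(g, K) = -4 + K (o(g, K) = (g + K) + (-4 - g) = (K + g) + (-4 - g) = -4 + K)
(-6*3 - 47)*o(-4, -2) = (-6*3 - 47)*(-4 - 2) = (-18 - 47)*(-6) = -65*(-6) = 390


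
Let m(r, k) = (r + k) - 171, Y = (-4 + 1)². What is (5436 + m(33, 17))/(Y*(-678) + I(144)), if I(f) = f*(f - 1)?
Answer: 1063/2898 ≈ 0.36680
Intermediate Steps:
I(f) = f*(-1 + f)
Y = 9 (Y = (-3)² = 9)
m(r, k) = -171 + k + r (m(r, k) = (k + r) - 171 = -171 + k + r)
(5436 + m(33, 17))/(Y*(-678) + I(144)) = (5436 + (-171 + 17 + 33))/(9*(-678) + 144*(-1 + 144)) = (5436 - 121)/(-6102 + 144*143) = 5315/(-6102 + 20592) = 5315/14490 = 5315*(1/14490) = 1063/2898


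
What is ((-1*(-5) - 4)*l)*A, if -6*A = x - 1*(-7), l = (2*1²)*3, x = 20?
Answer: -27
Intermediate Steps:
l = 6 (l = (2*1)*3 = 2*3 = 6)
A = -9/2 (A = -(20 - 1*(-7))/6 = -(20 + 7)/6 = -⅙*27 = -9/2 ≈ -4.5000)
((-1*(-5) - 4)*l)*A = ((-1*(-5) - 4)*6)*(-9/2) = ((5 - 4)*6)*(-9/2) = (1*6)*(-9/2) = 6*(-9/2) = -27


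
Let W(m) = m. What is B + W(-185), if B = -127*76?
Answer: -9837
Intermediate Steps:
B = -9652
B + W(-185) = -9652 - 185 = -9837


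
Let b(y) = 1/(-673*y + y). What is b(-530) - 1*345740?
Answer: -123138758399/356160 ≈ -3.4574e+5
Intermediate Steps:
b(y) = -1/(672*y) (b(y) = 1/(-672*y) = -1/(672*y))
b(-530) - 1*345740 = -1/672/(-530) - 1*345740 = -1/672*(-1/530) - 345740 = 1/356160 - 345740 = -123138758399/356160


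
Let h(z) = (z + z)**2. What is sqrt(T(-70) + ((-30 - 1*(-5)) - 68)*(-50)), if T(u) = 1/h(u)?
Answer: sqrt(91140001)/140 ≈ 68.191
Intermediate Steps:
h(z) = 4*z**2 (h(z) = (2*z)**2 = 4*z**2)
T(u) = 1/(4*u**2)
sqrt(T(-70) + ((-30 - 1*(-5)) - 68)*(-50)) = sqrt((1/4)/(-70)**2 + ((-30 - 1*(-5)) - 68)*(-50)) = sqrt((1/4)*(1/4900) + ((-30 + 5) - 68)*(-50)) = sqrt(1/19600 + (-25 - 68)*(-50)) = sqrt(1/19600 - 93*(-50)) = sqrt(1/19600 + 4650) = sqrt(91140001/19600) = sqrt(91140001)/140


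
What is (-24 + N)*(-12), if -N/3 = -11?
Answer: -108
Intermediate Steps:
N = 33 (N = -3*(-11) = 33)
(-24 + N)*(-12) = (-24 + 33)*(-12) = 9*(-12) = -108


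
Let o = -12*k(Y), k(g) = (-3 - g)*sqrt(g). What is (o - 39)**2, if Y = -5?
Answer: -1359 + 1872*I*sqrt(5) ≈ -1359.0 + 4185.9*I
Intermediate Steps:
k(g) = sqrt(g)*(-3 - g)
o = -24*I*sqrt(5) (o = -12*sqrt(-5)*(-3 - 1*(-5)) = -12*I*sqrt(5)*(-3 + 5) = -12*I*sqrt(5)*2 = -24*I*sqrt(5) ≈ -53.666*I)
(o - 39)**2 = (-24*I*sqrt(5) - 39)**2 = (-39 - 24*I*sqrt(5))**2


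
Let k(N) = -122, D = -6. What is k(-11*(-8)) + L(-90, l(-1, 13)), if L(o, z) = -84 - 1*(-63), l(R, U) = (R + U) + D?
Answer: -143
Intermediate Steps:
l(R, U) = -6 + R + U (l(R, U) = (R + U) - 6 = -6 + R + U)
L(o, z) = -21 (L(o, z) = -84 + 63 = -21)
k(-11*(-8)) + L(-90, l(-1, 13)) = -122 - 21 = -143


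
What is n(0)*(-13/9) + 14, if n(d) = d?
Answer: 14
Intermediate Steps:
n(0)*(-13/9) + 14 = 0*(-13/9) + 14 = 0 + 14 = 14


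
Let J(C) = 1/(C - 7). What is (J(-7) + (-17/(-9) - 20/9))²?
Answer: 289/1764 ≈ 0.16383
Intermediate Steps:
J(C) = 1/(-7 + C)
(J(-7) + (-17/(-9) - 20/9))² = (1/(-7 - 7) + (-17/(-9) - 20/9))² = (1/(-14) + (-17*(-⅑) - 20*⅑))² = (-1/14 + (17/9 - 20/9))² = (-1/14 - ⅓)² = (-17/42)² = 289/1764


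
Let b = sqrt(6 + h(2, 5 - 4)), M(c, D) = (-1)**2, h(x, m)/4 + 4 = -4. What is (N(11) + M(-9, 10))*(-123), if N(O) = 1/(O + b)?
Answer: 123*(-sqrt(26) + 12*I)/(sqrt(26) - 11*I) ≈ -132.2 + 4.2665*I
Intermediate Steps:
h(x, m) = -32 (h(x, m) = -16 + 4*(-4) = -16 - 16 = -32)
M(c, D) = 1
b = I*sqrt(26) (b = sqrt(6 - 32) = sqrt(-26) = I*sqrt(26) ≈ 5.099*I)
N(O) = 1/(O + I*sqrt(26))
(N(11) + M(-9, 10))*(-123) = (1/(11 + I*sqrt(26)) + 1)*(-123) = (1 + 1/(11 + I*sqrt(26)))*(-123) = -123 - 123/(11 + I*sqrt(26))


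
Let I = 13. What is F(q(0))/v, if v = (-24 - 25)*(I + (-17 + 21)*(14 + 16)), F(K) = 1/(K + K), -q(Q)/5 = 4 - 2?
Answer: 1/130340 ≈ 7.6722e-6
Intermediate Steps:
q(Q) = -10 (q(Q) = -5*(4 - 2) = -5*2 = -10)
F(K) = 1/(2*K)
v = -6517 (v = (-24 - 25)*(13 + (-17 + 21)*(14 + 16)) = -49*(13 + 4*30) = -49*(13 + 120) = -49*133 = -6517)
F(q(0))/v = ((½)/(-10))/(-6517) = ((½)*(-⅒))*(-1/6517) = -1/20*(-1/6517) = 1/130340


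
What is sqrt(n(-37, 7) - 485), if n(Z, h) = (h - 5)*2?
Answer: I*sqrt(481) ≈ 21.932*I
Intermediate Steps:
n(Z, h) = -10 + 2*h (n(Z, h) = (-5 + h)*2 = -10 + 2*h)
sqrt(n(-37, 7) - 485) = sqrt((-10 + 2*7) - 485) = sqrt((-10 + 14) - 485) = sqrt(4 - 485) = sqrt(-481) = I*sqrt(481)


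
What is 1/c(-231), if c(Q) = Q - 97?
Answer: -1/328 ≈ -0.0030488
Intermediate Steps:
c(Q) = -97 + Q
1/c(-231) = 1/(-97 - 231) = 1/(-328) = -1/328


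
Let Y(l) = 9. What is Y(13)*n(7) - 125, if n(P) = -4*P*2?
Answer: -629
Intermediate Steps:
n(P) = -8*P
Y(13)*n(7) - 125 = 9*(-8*7) - 125 = 9*(-56) - 125 = -504 - 125 = -629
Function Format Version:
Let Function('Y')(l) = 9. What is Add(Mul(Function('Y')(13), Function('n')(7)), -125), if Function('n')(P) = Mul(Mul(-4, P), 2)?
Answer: -629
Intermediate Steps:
Function('n')(P) = Mul(-8, P)
Add(Mul(Function('Y')(13), Function('n')(7)), -125) = Add(Mul(9, Mul(-8, 7)), -125) = Add(Mul(9, -56), -125) = Add(-504, -125) = -629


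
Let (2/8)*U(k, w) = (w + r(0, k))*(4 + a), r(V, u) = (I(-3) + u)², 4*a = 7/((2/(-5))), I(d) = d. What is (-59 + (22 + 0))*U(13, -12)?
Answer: 4884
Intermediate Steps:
a = -35/8 (a = (7/((2/(-5))))/4 = (7/((2*(-⅕))))/4 = (7/(-⅖))/4 = (7*(-5/2))/4 = (¼)*(-35/2) = -35/8 ≈ -4.3750)
r(V, u) = (-3 + u)²
U(k, w) = -3*w/2 - 3*(-3 + k)²/2 (U(k, w) = 4*((w + (-3 + k)²)*(4 - 35/8)) = 4*((w + (-3 + k)²)*(-3/8)) = 4*(-3*w/8 - 3*(-3 + k)²/8) = -3*w/2 - 3*(-3 + k)²/2)
(-59 + (22 + 0))*U(13, -12) = (-59 + (22 + 0))*(-3/2*(-12) - 3*(-3 + 13)²/2) = (-59 + 22)*(18 - 3/2*10²) = -37*(18 - 3/2*100) = -37*(18 - 150) = -37*(-132) = 4884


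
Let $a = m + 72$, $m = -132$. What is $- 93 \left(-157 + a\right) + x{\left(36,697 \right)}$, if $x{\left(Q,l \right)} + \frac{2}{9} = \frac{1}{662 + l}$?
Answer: $\frac{27425678}{1359} \approx 20181.0$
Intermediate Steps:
$x{\left(Q,l \right)} = - \frac{2}{9} + \frac{1}{662 + l}$
$a = -60$ ($a = -132 + 72 = -60$)
$- 93 \left(-157 + a\right) + x{\left(36,697 \right)} = - 93 \left(-157 - 60\right) + \frac{-1315 - 1394}{9 \left(662 + 697\right)} = \left(-93\right) \left(-217\right) + \frac{-1315 - 1394}{9 \cdot 1359} = 20181 + \frac{1}{9} \cdot \frac{1}{1359} \left(-2709\right) = 20181 - \frac{301}{1359} = \frac{27425678}{1359}$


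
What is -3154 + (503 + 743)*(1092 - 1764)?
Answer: -840466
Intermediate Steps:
-3154 + (503 + 743)*(1092 - 1764) = -3154 + 1246*(-672) = -3154 - 837312 = -840466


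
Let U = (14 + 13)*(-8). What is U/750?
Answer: -36/125 ≈ -0.28800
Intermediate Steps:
U = -216 (U = 27*(-8) = -216)
U/750 = -216/750 = -216*1/750 = -36/125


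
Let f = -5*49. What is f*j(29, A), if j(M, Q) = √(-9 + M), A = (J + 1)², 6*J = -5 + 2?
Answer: -490*√5 ≈ -1095.7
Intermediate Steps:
f = -245
J = -½ (J = (-5 + 2)/6 = (⅙)*(-3) = -½ ≈ -0.50000)
A = ¼ (A = (-½ + 1)² = (½)² = ¼ ≈ 0.25000)
f*j(29, A) = -245*√(-9 + 29) = -490*√5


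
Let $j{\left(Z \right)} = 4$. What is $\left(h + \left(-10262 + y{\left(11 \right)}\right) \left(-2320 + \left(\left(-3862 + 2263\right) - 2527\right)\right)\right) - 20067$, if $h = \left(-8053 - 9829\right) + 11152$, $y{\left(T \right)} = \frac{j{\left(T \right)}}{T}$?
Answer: $66119711$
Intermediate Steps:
$y{\left(T \right)} = \frac{4}{T}$
$h = -6730$ ($h = -17882 + 11152 = -6730$)
$\left(h + \left(-10262 + y{\left(11 \right)}\right) \left(-2320 + \left(\left(-3862 + 2263\right) - 2527\right)\right)\right) - 20067 = \left(-6730 + \left(-10262 + \frac{4}{11}\right) \left(-2320 + \left(\left(-3862 + 2263\right) - 2527\right)\right)\right) - 20067 = \left(-6730 + \left(-10262 + 4 \cdot \frac{1}{11}\right) \left(-2320 - 4126\right)\right) - 20067 = \left(-6730 + \left(-10262 + \frac{4}{11}\right) \left(-2320 - 4126\right)\right) - 20067 = \left(-6730 - -66146508\right) - 20067 = \left(-6730 + 66146508\right) - 20067 = 66139778 - 20067 = 66119711$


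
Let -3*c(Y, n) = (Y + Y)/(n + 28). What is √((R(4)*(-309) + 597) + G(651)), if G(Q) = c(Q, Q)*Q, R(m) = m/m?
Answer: I*√1205322/97 ≈ 11.318*I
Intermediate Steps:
c(Y, n) = -2*Y/(3*(28 + n)) (c(Y, n) = -(Y + Y)/(3*(n + 28)) = -2*Y/(3*(28 + n)))
R(m) = 1
G(Q) = -2*Q²/(84 + 3*Q) (G(Q) = (-2*Q/(84 + 3*Q))*Q = -2*Q²/(84 + 3*Q))
√((R(4)*(-309) + 597) + G(651)) = √((1*(-309) + 597) - 2*651²/(84 + 3*651)) = √((-309 + 597) - 2*423801/(84 + 1953)) = √(288 - 2*423801/2037) = √(288 - 2*423801*1/2037) = √(288 - 40362/97) = √(-12426/97) = I*√1205322/97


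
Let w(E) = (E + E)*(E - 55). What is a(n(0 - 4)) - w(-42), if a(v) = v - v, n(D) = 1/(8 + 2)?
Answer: -8148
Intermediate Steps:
n(D) = ⅒ (n(D) = 1/10 = ⅒)
w(E) = 2*E*(-55 + E) (w(E) = (2*E)*(-55 + E) = 2*E*(-55 + E))
a(v) = 0
a(n(0 - 4)) - w(-42) = 0 - 2*(-42)*(-55 - 42) = 0 - 2*(-42)*(-97) = 0 - 1*8148 = 0 - 8148 = -8148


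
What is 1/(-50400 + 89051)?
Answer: 1/38651 ≈ 2.5873e-5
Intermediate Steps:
1/(-50400 + 89051) = 1/38651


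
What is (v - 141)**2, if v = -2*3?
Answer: 21609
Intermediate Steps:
v = -6
(v - 141)**2 = (-6 - 141)**2 = (-147)**2 = 21609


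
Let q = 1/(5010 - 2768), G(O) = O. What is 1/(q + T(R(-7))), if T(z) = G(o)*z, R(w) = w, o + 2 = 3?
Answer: -2242/15693 ≈ -0.14287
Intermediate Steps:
o = 1 (o = -2 + 3 = 1)
T(z) = z (T(z) = 1*z = z)
q = 1/2242 ≈ 0.00044603
1/(q + T(R(-7))) = 1/(1/2242 - 7) = 1/(-15693/2242) = -2242/15693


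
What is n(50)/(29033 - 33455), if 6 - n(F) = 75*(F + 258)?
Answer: 3849/737 ≈ 5.2225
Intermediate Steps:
n(F) = -19344 - 75*F (n(F) = 6 - 75*(F + 258) = 6 - 75*(258 + F) = 6 - (19350 + 75*F) = 6 + (-19350 - 75*F) = -19344 - 75*F)
n(50)/(29033 - 33455) = (-19344 - 75*50)/(29033 - 33455) = (-19344 - 3750)/(-4422) = -23094*(-1/4422) = 3849/737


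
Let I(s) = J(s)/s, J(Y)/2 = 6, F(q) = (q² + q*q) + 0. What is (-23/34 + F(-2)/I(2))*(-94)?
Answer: -3149/51 ≈ -61.745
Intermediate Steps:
F(q) = 2*q² (F(q) = (q² + q²) + 0 = 2*q² + 0 = 2*q²)
J(Y) = 12 (J(Y) = 2*6 = 12)
I(s) = 12/s
(-23/34 + F(-2)/I(2))*(-94) = (-23/34 + (2*(-2)²)/((12/2)))*(-94) = (-23*1/34 + (2*4)/((12*(½))))*(-94) = (-23/34 + 8/6)*(-94) = (-23/34 + 8*(⅙))*(-94) = (-23/34 + 4/3)*(-94) = (67/102)*(-94) = -3149/51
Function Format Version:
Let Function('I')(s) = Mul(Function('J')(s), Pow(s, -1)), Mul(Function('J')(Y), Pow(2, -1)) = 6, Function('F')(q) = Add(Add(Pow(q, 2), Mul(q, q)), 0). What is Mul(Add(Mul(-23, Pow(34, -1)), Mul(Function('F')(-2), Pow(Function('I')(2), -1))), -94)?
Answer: Rational(-3149, 51) ≈ -61.745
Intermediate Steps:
Function('F')(q) = Mul(2, Pow(q, 2)) (Function('F')(q) = Add(Add(Pow(q, 2), Pow(q, 2)), 0) = Add(Mul(2, Pow(q, 2)), 0) = Mul(2, Pow(q, 2)))
Function('J')(Y) = 12 (Function('J')(Y) = Mul(2, 6) = 12)
Function('I')(s) = Mul(12, Pow(s, -1))
Mul(Add(Mul(-23, Pow(34, -1)), Mul(Function('F')(-2), Pow(Function('I')(2), -1))), -94) = Mul(Add(Mul(-23, Pow(34, -1)), Mul(Mul(2, Pow(-2, 2)), Pow(Mul(12, Pow(2, -1)), -1))), -94) = Mul(Add(Mul(-23, Rational(1, 34)), Mul(Mul(2, 4), Pow(Mul(12, Rational(1, 2)), -1))), -94) = Mul(Add(Rational(-23, 34), Mul(8, Pow(6, -1))), -94) = Mul(Add(Rational(-23, 34), Mul(8, Rational(1, 6))), -94) = Mul(Add(Rational(-23, 34), Rational(4, 3)), -94) = Mul(Rational(67, 102), -94) = Rational(-3149, 51)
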